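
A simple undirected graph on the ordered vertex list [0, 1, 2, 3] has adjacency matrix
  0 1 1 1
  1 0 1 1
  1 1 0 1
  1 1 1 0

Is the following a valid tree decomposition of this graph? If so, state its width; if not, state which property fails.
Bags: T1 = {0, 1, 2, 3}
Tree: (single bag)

Yes; width 3.

Every vertex of G appears in some bag (union = {0, 1, 2, 3}); every edge is covered by a bag; and for each vertex v the set of bags containing v is connected in the bag tree. The decomposition is therefore valid. The largest bag has 4 vertices, so the width is 3.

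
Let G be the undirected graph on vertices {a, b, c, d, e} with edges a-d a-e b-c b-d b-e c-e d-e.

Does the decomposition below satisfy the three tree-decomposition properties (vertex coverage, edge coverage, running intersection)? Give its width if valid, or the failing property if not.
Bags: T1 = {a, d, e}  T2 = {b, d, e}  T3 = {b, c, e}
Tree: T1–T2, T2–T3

Yes; width 2.

Every vertex of G appears in some bag (union = {a, b, c, d, e}); every edge is covered by a bag; and for each vertex v the set of bags containing v is connected in the bag tree. The decomposition is therefore valid. The largest bag has 3 vertices, so the width is 2.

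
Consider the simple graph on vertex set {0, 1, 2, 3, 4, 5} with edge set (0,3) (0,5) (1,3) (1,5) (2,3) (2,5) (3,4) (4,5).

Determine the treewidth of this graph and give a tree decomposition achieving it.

Treewidth 2.
Bags: B1 = {2, 3, 5}  B2 = {0, 3, 5}  B3 = {1, 3, 5}  B4 = {3, 4, 5}
Tree: B1–B2, B2–B3, B3–B4

The largest bag has 3 vertices, giving width 2; this decomposition certifies tw(G) ≤ 2. The edges 3–2–5–0–3 form a cycle, so G is not a tree and its treewidth is at least 2. The upper and lower bounds meet at 2, so that is the treewidth.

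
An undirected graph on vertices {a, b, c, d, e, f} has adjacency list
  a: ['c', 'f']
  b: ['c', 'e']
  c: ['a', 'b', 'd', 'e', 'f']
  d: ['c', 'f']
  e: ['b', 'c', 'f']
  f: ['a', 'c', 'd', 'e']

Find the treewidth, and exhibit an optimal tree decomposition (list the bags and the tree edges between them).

Treewidth 2.
One optimal decomposition is:
Bags: B1 = {c, e, f}  B2 = {a, c, f}  B3 = {c, d, f}  B4 = {b, c, e}
Tree: B1–B2, B1–B3, B1–B4

Each bag holds 3 vertices, so the decomposition has width 2, which upper-bounds the treewidth. On the other hand G contains the 3-clique {c, d, f}. A clique must lie in a single bag of any decomposition, so no decomposition can have width below 2. The upper and lower bounds meet at 2, so that is the treewidth.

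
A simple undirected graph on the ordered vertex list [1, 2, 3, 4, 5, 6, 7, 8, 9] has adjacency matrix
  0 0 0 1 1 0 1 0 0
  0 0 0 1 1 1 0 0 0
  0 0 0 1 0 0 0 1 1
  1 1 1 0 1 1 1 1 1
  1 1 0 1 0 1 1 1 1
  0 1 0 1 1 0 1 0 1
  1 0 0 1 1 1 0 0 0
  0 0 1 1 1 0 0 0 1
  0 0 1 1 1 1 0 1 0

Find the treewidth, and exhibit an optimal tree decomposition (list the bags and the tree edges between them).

Treewidth 3.
One optimal decomposition is:
Bags: B1 = {4, 5, 6, 7}  B2 = {4, 5, 6, 9}  B3 = {2, 4, 5, 6}  B4 = {1, 4, 5, 7}  B5 = {4, 5, 8, 9}  B6 = {3, 4, 8, 9}
Tree: B1–B2, B1–B3, B1–B4, B2–B5, B5–B6

Each bag holds 4 vertices, so the decomposition has width 3, which upper-bounds the treewidth. For the lower bound, the 4 vertices {3, 4, 8, 9} are pairwise adjacent, and any tree decomposition puts a clique entirely inside one bag — forcing width ≥ 3. Therefore the treewidth is 3.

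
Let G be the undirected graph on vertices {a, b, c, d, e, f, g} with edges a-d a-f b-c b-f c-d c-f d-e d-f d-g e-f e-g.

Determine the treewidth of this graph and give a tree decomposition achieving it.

Treewidth 2.
One such decomposition:
Bags: B1 = {d, e, f}  B2 = {c, d, f}  B3 = {a, d, f}  B4 = {d, e, g}  B5 = {b, c, f}
Tree: B1–B2, B1–B3, B1–B4, B2–B5

Every bag has size at most 3, so the width is 3 − 1 = 2 and tw(G) ≤ 2. On the other hand G contains the 3-clique {d, e, g}. A clique must lie in a single bag of any decomposition, so no decomposition can have width below 2. Therefore the treewidth is 2.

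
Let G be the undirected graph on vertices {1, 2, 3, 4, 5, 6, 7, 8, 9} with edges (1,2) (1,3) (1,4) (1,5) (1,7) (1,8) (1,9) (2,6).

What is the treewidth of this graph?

A width-1 tree decomposition is:
Bags: B1 = {1, 7}  B2 = {1, 2}  B3 = {2, 6}  B4 = {1, 9}  B5 = {1, 4}  B6 = {1, 5}  B7 = {1, 8}  B8 = {1, 3}
Tree: B1–B2, B2–B3, B2–B4, B4–B5, B2–B6, B5–B7, B6–B8
Each bag holds 2 vertices, so the decomposition has width 1, which upper-bounds the treewidth. Since G has at least one edge (e.g. 1–7), it is not an edgeless graph, so tw(G) ≥ 1. Therefore the treewidth is 1.

1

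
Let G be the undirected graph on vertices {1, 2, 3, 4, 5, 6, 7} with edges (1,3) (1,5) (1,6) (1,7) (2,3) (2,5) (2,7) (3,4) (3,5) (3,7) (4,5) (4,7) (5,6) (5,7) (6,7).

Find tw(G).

3

A width-3 tree decomposition is:
Bags: B1 = {2, 3, 5, 7}  B2 = {3, 4, 5, 7}  B3 = {1, 3, 5, 7}  B4 = {1, 5, 6, 7}
Tree: B1–B2, B1–B3, B3–B4
The largest bag has 4 vertices, giving width 3; this decomposition certifies tw(G) ≤ 3. Conversely, {1, 3, 5, 7} is a clique of size 4, and the vertices of any clique must share a bag in every tree decomposition; so some bag has ≥ 4 vertices and tw(G) ≥ 3. Therefore the treewidth is 3.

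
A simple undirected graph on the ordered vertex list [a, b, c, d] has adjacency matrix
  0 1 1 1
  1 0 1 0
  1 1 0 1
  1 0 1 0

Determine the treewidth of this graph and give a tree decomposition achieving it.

Treewidth 2.
One optimal decomposition is:
Bags: B1 = {a, c, d}  B2 = {a, b, c}
Tree: B1–B2

Each bag holds 3 vertices, so the decomposition has width 2, which upper-bounds the treewidth. On the other hand G contains the 3-clique {a, c, d}. A clique must lie in a single bag of any decomposition, so no decomposition can have width below 2. Hence tw(G) = 2 exactly.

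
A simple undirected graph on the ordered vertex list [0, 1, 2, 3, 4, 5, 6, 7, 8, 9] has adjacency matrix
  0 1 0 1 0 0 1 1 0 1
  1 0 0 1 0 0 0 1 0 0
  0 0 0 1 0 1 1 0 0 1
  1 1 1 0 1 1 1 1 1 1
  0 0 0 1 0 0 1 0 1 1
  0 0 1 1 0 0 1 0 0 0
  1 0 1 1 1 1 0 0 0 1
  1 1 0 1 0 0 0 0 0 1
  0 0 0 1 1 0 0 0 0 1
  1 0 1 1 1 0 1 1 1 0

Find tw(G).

A width-3 tree decomposition is:
Bags: B1 = {2, 3, 6, 9}  B2 = {2, 3, 5, 6}  B3 = {3, 4, 6, 9}  B4 = {0, 3, 6, 9}  B5 = {0, 3, 7, 9}  B6 = {0, 1, 3, 7}  B7 = {3, 4, 8, 9}
Tree: B1–B2, B1–B3, B3–B4, B4–B5, B5–B6, B3–B7
The largest bag has 4 vertices, giving width 3; this decomposition certifies tw(G) ≤ 3. Conversely, {0, 1, 3, 7} is a clique of size 4, and the vertices of any clique must share a bag in every tree decomposition; so some bag has ≥ 4 vertices and tw(G) ≥ 3. The upper and lower bounds meet at 3, so that is the treewidth.

3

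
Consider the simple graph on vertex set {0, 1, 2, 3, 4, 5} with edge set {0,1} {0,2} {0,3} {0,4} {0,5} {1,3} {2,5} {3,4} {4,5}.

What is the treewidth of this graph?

2

A width-2 tree decomposition is:
Bags: B1 = {0, 3, 4}  B2 = {0, 1, 3}  B3 = {0, 4, 5}  B4 = {0, 2, 5}
Tree: B1–B2, B1–B3, B3–B4
The largest bag has 3 vertices, giving width 2; this decomposition certifies tw(G) ≤ 2. On the other hand G contains the 3-clique {0, 2, 5}. A clique must lie in a single bag of any decomposition, so no decomposition can have width below 2. The upper and lower bounds meet at 2, so that is the treewidth.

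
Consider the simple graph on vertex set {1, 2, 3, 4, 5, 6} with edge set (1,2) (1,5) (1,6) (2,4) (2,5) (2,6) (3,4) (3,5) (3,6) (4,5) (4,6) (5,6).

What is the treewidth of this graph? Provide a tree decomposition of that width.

Each bag holds 4 vertices, so the decomposition has width 3, which upper-bounds the treewidth. Conversely, {1, 2, 5, 6} is a clique of size 4, and the vertices of any clique must share a bag in every tree decomposition; so some bag has ≥ 4 vertices and tw(G) ≥ 3. The upper and lower bounds meet at 3, so that is the treewidth.

Treewidth 3.
One optimal decomposition is:
Bags: B1 = {3, 4, 5, 6}  B2 = {2, 4, 5, 6}  B3 = {1, 2, 5, 6}
Tree: B1–B2, B2–B3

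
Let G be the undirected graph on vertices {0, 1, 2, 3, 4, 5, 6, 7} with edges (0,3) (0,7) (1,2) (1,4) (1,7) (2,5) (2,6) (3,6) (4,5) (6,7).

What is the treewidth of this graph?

A width-2 tree decomposition is:
Bags: B1 = {1, 4, 5}  B2 = {1, 2, 5}  B3 = {1, 2, 7}  B4 = {2, 6, 7}  B5 = {0, 6, 7}  B6 = {0, 3, 6}
Tree: B1–B2, B2–B3, B3–B4, B4–B5, B5–B6
The largest bag has 3 vertices, giving width 2; this decomposition certifies tw(G) ≤ 2. The edges 4–5–2–1–4 form a cycle, so G is not a tree and its treewidth is at least 2. The upper and lower bounds meet at 2, so that is the treewidth.

2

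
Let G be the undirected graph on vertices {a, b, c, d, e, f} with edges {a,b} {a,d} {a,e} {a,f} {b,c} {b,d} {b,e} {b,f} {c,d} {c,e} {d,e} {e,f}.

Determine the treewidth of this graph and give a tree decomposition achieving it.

The largest bag has 4 vertices, giving width 3; this decomposition certifies tw(G) ≤ 3. On the other hand G contains the 4-clique {b, c, d, e}. A clique must lie in a single bag of any decomposition, so no decomposition can have width below 3. Hence tw(G) = 3 exactly.

Treewidth 3.
One such decomposition:
Bags: B1 = {b, c, d, e}  B2 = {a, b, d, e}  B3 = {a, b, e, f}
Tree: B1–B2, B2–B3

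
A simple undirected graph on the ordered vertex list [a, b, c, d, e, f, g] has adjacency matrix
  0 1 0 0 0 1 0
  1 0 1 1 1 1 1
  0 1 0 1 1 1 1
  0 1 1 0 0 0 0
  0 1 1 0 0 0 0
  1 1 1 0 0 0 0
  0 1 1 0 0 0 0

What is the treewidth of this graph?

2

A width-2 tree decomposition is:
Bags: B1 = {b, c, f}  B2 = {b, c, d}  B3 = {b, c, e}  B4 = {b, c, g}  B5 = {a, b, f}
Tree: B1–B2, B2–B3, B2–B4, B1–B5
Each bag holds 3 vertices, so the decomposition has width 2, which upper-bounds the treewidth. Conversely, {b, c, d} is a clique of size 3, and the vertices of any clique must share a bag in every tree decomposition; so some bag has ≥ 3 vertices and tw(G) ≥ 2. Therefore the treewidth is 2.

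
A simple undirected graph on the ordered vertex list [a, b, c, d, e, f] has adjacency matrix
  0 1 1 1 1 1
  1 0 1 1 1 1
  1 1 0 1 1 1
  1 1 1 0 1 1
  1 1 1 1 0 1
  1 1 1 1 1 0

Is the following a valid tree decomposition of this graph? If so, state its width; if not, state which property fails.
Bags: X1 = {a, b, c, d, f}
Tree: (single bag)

No — vertex e appears in no bag.

A tree decomposition must satisfy three properties: every vertex lies in some bag; for every edge, both endpoints lie together in some bag; and for every vertex, the bags containing it form a connected subtree. Here vertex e appears in no bag, so the decomposition is invalid.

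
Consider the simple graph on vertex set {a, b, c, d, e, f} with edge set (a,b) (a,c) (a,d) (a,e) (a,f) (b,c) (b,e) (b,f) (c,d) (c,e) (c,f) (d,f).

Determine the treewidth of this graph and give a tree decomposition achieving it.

The largest bag has 4 vertices, giving width 3; this decomposition certifies tw(G) ≤ 3. On the other hand G contains the 4-clique {a, b, c, e}. A clique must lie in a single bag of any decomposition, so no decomposition can have width below 3. Hence tw(G) = 3 exactly.

Treewidth 3.
Bags: B1 = {a, b, c, f}  B2 = {a, b, c, e}  B3 = {a, c, d, f}
Tree: B1–B2, B1–B3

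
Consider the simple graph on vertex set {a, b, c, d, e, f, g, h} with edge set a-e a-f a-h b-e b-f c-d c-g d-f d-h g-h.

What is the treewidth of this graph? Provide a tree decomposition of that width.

Treewidth 2.
One such decomposition:
Bags: B1 = {c, d, g}  B2 = {d, g, h}  B3 = {d, f, h}  B4 = {a, f, h}  B5 = {a, b, f}  B6 = {a, b, e}
Tree: B1–B2, B2–B3, B3–B4, B4–B5, B5–B6

Each bag holds 3 vertices, so the decomposition has width 2, which upper-bounds the treewidth. The edges c–g–h–d–c form a cycle, so G is not a tree and its treewidth is at least 2. Therefore the treewidth is 2.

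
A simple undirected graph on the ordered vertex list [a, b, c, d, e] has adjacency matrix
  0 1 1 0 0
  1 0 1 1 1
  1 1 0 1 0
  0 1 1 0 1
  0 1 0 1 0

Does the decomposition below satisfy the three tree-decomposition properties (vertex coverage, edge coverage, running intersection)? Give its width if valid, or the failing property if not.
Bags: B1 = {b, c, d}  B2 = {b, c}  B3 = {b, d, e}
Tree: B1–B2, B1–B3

A tree decomposition must satisfy three properties: every vertex lies in some bag; for every edge, both endpoints lie together in some bag; and for every vertex, the bags containing it form a connected subtree. Here vertex a appears in no bag, so the decomposition is invalid.

No — vertex a appears in no bag.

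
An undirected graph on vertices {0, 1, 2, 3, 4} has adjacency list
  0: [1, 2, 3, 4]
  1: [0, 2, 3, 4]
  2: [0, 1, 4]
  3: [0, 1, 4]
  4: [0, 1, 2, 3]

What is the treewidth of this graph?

A width-3 tree decomposition is:
Bags: B1 = {0, 1, 2, 4}  B2 = {0, 1, 3, 4}
Tree: B1–B2
Each bag holds 4 vertices, so the decomposition has width 3, which upper-bounds the treewidth. Conversely, {0, 1, 2, 4} is a clique of size 4, and the vertices of any clique must share a bag in every tree decomposition; so some bag has ≥ 4 vertices and tw(G) ≥ 3. Combining the bounds, tw(G) = 3.

3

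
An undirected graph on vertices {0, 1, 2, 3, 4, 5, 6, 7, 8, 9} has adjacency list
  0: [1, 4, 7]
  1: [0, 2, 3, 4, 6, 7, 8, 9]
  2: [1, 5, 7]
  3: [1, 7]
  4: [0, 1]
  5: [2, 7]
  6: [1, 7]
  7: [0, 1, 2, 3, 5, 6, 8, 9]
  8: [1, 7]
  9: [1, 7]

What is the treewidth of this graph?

2

A width-2 tree decomposition is:
Bags: B1 = {1, 2, 7}  B2 = {1, 3, 7}  B3 = {0, 1, 7}  B4 = {2, 5, 7}  B5 = {1, 7, 9}  B6 = {1, 7, 8}  B7 = {1, 6, 7}  B8 = {0, 1, 4}
Tree: B1–B2, B1–B3, B1–B4, B1–B5, B2–B6, B1–B7, B3–B8
Every bag has size at most 3, so the width is 3 − 1 = 2 and tw(G) ≤ 2. Conversely, {0, 1, 4} is a clique of size 3, and the vertices of any clique must share a bag in every tree decomposition; so some bag has ≥ 3 vertices and tw(G) ≥ 2. Hence tw(G) = 2 exactly.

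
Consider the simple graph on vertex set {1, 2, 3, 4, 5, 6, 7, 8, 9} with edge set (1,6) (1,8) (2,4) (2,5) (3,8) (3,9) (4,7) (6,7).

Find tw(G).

A width-1 tree decomposition is:
Bags: B1 = {2, 5}  B2 = {2, 4}  B3 = {4, 7}  B4 = {6, 7}  B5 = {1, 6}  B6 = {1, 8}  B7 = {3, 8}  B8 = {3, 9}
Tree: B1–B2, B2–B3, B3–B4, B4–B5, B5–B6, B6–B7, B7–B8
Each bag holds 2 vertices, so the decomposition has width 1, which upper-bounds the treewidth. G has an edge, so its treewidth is at least 1. Hence tw(G) = 1 exactly.

1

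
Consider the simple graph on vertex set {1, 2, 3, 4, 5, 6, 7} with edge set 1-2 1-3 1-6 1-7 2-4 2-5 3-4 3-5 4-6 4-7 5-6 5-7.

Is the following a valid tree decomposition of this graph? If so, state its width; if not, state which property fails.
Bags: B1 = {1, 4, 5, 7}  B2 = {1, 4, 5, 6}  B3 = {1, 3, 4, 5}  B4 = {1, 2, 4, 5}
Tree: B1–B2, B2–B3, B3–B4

Checking the three conditions: (i) the bags cover all of {1, 2, 3, 4, 5, 6, 7}; (ii) for each edge, some bag contains both endpoints; (iii) the bags containing any fixed vertex form a subtree. All hold, so the decomposition is valid with width 4 − 1 = 3.

Yes; width 3.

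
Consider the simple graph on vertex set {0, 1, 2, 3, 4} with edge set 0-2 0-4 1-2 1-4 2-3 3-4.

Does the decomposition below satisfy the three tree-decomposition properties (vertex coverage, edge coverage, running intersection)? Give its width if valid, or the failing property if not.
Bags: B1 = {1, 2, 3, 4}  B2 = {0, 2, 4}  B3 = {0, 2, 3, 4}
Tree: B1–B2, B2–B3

A tree decomposition must satisfy three properties: every vertex lies in some bag; for every edge, both endpoints lie together in some bag; and for every vertex, the bags containing it form a connected subtree. Here bags containing vertex 3 are not connected in the tree, so the decomposition is invalid.

No — bags containing vertex 3 are not connected in the tree.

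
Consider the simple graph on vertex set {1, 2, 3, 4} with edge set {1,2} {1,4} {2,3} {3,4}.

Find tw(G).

A width-2 tree decomposition is:
Bags: B1 = {1, 2, 4}  B2 = {2, 3, 4}
Tree: B1–B2
The largest bag has 3 vertices, giving width 2; this decomposition certifies tw(G) ≤ 2. The edges 2–1–4–3–2 form a cycle, so G is not a tree and its treewidth is at least 2. Hence tw(G) = 2 exactly.

2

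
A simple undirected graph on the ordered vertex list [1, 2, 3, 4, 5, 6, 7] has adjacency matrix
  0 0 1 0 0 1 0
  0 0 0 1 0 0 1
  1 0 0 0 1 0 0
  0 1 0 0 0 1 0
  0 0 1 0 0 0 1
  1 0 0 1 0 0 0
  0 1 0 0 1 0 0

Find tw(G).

2

A width-2 tree decomposition is:
Bags: B1 = {2, 4, 6}  B2 = {1, 2, 6}  B3 = {1, 2, 3}  B4 = {2, 3, 5}  B5 = {2, 5, 7}
Tree: B1–B2, B2–B3, B3–B4, B4–B5
Each bag holds 3 vertices, so the decomposition has width 2, which upper-bounds the treewidth. The edges 2–4–6–1–3–5–7–2 form a cycle, so G is not a tree and its treewidth is at least 2. Combining the bounds, tw(G) = 2.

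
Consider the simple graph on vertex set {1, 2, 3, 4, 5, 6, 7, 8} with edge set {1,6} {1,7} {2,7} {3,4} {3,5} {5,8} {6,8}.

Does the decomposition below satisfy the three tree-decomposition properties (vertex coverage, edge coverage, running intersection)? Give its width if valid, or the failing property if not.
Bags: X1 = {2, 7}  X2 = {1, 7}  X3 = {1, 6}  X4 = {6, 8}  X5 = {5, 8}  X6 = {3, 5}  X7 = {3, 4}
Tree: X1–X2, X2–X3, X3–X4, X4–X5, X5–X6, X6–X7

Yes; width 1.

Every vertex of G appears in some bag (union = {1, 2, 3, 4, 5, 6, 7, 8}); every edge is covered by a bag; and for each vertex v the set of bags containing v is connected in the bag tree. The decomposition is therefore valid. The largest bag has 2 vertices, so the width is 1.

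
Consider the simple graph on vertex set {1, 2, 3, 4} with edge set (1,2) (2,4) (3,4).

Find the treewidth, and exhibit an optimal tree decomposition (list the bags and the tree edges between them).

Treewidth 1.
One optimal decomposition is:
Bags: B1 = {1, 2}  B2 = {2, 4}  B3 = {3, 4}
Tree: B1–B2, B2–B3

Every bag has size at most 2, so the width is 2 − 1 = 1 and tw(G) ≤ 1. Since G has at least one edge (e.g. 2–1), it is not an edgeless graph, so tw(G) ≥ 1. The upper and lower bounds meet at 1, so that is the treewidth.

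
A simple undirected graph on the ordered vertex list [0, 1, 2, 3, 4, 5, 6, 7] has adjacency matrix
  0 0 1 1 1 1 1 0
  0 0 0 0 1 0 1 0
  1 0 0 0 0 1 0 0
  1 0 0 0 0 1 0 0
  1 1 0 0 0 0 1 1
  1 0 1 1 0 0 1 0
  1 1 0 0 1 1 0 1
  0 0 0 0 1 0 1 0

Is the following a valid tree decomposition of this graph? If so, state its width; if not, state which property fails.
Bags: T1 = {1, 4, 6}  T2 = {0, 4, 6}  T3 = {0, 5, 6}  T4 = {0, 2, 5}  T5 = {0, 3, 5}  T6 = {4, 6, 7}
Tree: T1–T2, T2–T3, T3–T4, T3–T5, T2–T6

Checking the three conditions: (i) the bags cover all of {0, 1, 2, 3, 4, 5, 6, 7}; (ii) for each edge, some bag contains both endpoints; (iii) the bags containing any fixed vertex form a subtree. All hold, so the decomposition is valid with width 3 − 1 = 2.

Yes; width 2.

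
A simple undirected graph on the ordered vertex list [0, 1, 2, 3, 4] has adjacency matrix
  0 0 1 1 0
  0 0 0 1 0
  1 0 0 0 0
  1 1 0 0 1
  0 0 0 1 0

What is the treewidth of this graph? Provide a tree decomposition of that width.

Every bag has size at most 2, so the width is 2 − 1 = 1 and tw(G) ≤ 1. Any graph with an edge has treewidth ≥ 1, and G has the edge 3–4. Hence tw(G) = 1 exactly.

Treewidth 1.
Bags: B1 = {3, 4}  B2 = {1, 3}  B3 = {0, 3}  B4 = {0, 2}
Tree: B1–B2, B2–B3, B3–B4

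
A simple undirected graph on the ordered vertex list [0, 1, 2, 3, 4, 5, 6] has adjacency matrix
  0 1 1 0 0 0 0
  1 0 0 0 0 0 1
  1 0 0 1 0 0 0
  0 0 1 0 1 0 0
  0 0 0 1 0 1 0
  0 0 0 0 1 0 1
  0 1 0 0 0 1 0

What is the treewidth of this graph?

2

A width-2 tree decomposition is:
Bags: B1 = {1, 5, 6}  B2 = {0, 1, 5}  B3 = {0, 2, 5}  B4 = {2, 3, 5}  B5 = {3, 4, 5}
Tree: B1–B2, B2–B3, B3–B4, B4–B5
Each bag holds 3 vertices, so the decomposition has width 2, which upper-bounds the treewidth. Since 5–6–1–0–2–3–4–5 is a cycle in G, G is not acyclic. Forests are exactly the graphs of treewidth ≤ 1, so tw(G) ≥ 2. Hence tw(G) = 2 exactly.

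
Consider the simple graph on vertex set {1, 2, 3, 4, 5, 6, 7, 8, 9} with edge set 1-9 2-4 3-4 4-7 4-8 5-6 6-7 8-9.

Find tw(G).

1

A width-1 tree decomposition is:
Bags: B1 = {4, 7}  B2 = {4, 8}  B3 = {8, 9}  B4 = {6, 7}  B5 = {5, 6}  B6 = {2, 4}  B7 = {1, 9}  B8 = {3, 4}
Tree: B1–B2, B2–B3, B1–B4, B4–B5, B1–B6, B3–B7, B2–B8
Every bag has size at most 2, so the width is 2 − 1 = 1 and tw(G) ≤ 1. Since G has at least one edge (e.g. 4–7), it is not an edgeless graph, so tw(G) ≥ 1. Therefore the treewidth is 1.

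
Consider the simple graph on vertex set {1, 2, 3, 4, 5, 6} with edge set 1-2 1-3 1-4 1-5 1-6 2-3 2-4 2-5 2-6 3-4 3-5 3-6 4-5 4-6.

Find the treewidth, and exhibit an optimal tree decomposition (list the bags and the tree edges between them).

Treewidth 4.
Bags: B1 = {1, 2, 3, 4, 5}  B2 = {1, 2, 3, 4, 6}
Tree: B1–B2

The largest bag has 5 vertices, giving width 4; this decomposition certifies tw(G) ≤ 4. Conversely, {1, 2, 3, 4, 5} is a clique of size 5, and the vertices of any clique must share a bag in every tree decomposition; so some bag has ≥ 5 vertices and tw(G) ≥ 4. Combining the bounds, tw(G) = 4.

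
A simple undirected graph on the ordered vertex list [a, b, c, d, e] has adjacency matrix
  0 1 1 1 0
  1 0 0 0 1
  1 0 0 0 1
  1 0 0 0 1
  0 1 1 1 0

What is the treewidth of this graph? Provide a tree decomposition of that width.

Treewidth 2.
Bags: B1 = {a, c, e}  B2 = {a, d, e}  B3 = {a, b, e}
Tree: B1–B2, B2–B3

The largest bag has 3 vertices, giving width 2; this decomposition certifies tw(G) ≤ 2. The edges c–e–d–a–c form a cycle, so G is not a tree and its treewidth is at least 2. Hence tw(G) = 2 exactly.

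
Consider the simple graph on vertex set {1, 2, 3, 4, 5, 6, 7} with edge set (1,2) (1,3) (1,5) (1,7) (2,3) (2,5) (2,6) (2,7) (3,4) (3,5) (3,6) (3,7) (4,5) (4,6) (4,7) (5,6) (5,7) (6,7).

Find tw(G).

A width-4 tree decomposition is:
Bags: B1 = {3, 4, 5, 6, 7}  B2 = {2, 3, 5, 6, 7}  B3 = {1, 2, 3, 5, 7}
Tree: B1–B2, B2–B3
Each bag holds 5 vertices, so the decomposition has width 4, which upper-bounds the treewidth. On the other hand G contains the 5-clique {1, 2, 3, 5, 7}. A clique must lie in a single bag of any decomposition, so no decomposition can have width below 4. The upper and lower bounds meet at 4, so that is the treewidth.

4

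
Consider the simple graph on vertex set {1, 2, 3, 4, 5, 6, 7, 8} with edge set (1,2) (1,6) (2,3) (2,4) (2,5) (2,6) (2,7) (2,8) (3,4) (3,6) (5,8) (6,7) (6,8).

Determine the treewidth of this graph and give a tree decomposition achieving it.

Treewidth 2.
One optimal decomposition is:
Bags: B1 = {2, 5, 8}  B2 = {2, 6, 8}  B3 = {2, 6, 7}  B4 = {2, 3, 6}  B5 = {1, 2, 6}  B6 = {2, 3, 4}
Tree: B1–B2, B2–B3, B2–B4, B3–B5, B4–B6

Each bag holds 3 vertices, so the decomposition has width 2, which upper-bounds the treewidth. Conversely, {2, 3, 4} is a clique of size 3, and the vertices of any clique must share a bag in every tree decomposition; so some bag has ≥ 3 vertices and tw(G) ≥ 2. Hence tw(G) = 2 exactly.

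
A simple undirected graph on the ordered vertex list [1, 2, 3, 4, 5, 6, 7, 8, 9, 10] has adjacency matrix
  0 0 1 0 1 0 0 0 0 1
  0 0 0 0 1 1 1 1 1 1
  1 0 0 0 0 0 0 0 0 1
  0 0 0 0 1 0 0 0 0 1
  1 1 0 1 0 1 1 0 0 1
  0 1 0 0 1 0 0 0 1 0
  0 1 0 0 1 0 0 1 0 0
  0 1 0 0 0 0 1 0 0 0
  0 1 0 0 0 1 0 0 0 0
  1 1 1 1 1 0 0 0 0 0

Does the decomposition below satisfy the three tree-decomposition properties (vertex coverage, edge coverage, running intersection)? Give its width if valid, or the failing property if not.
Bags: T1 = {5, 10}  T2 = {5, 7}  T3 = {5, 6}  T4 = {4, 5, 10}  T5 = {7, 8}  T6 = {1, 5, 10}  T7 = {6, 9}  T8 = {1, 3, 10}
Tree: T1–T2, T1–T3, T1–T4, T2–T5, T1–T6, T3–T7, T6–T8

A tree decomposition must satisfy three properties: every vertex lies in some bag; for every edge, both endpoints lie together in some bag; and for every vertex, the bags containing it form a connected subtree. Here vertex 2 appears in no bag, so the decomposition is invalid.

No — vertex 2 appears in no bag.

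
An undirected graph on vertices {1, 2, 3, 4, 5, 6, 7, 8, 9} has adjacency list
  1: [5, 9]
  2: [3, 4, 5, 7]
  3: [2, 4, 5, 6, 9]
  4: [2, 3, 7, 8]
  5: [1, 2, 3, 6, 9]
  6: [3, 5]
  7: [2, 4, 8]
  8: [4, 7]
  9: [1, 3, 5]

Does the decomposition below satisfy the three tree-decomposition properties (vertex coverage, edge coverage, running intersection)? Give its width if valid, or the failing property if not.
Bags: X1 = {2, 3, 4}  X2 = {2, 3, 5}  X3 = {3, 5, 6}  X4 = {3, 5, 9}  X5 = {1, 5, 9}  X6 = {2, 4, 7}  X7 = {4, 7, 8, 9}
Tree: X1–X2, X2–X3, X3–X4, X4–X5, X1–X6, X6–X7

A tree decomposition must satisfy three properties: every vertex lies in some bag; for every edge, both endpoints lie together in some bag; and for every vertex, the bags containing it form a connected subtree. Here bags containing vertex 9 are not connected in the tree, so the decomposition is invalid.

No — bags containing vertex 9 are not connected in the tree.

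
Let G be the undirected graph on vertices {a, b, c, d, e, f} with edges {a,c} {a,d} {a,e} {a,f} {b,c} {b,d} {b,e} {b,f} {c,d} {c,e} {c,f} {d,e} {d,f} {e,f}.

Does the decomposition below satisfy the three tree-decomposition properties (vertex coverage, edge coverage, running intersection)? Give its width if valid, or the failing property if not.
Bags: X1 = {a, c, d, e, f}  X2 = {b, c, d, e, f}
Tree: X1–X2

Checking the three conditions: (i) the bags cover all of {a, b, c, d, e, f}; (ii) for each edge, some bag contains both endpoints; (iii) the bags containing any fixed vertex form a subtree. All hold, so the decomposition is valid with width 5 − 1 = 4.

Yes; width 4.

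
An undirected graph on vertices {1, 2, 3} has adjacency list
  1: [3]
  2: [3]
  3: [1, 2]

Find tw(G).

A width-1 tree decomposition is:
Bags: B1 = {1, 3}  B2 = {2, 3}
Tree: B1–B2
The largest bag has 2 vertices, giving width 1; this decomposition certifies tw(G) ≤ 1. G has an edge, so its treewidth is at least 1. Therefore the treewidth is 1.

1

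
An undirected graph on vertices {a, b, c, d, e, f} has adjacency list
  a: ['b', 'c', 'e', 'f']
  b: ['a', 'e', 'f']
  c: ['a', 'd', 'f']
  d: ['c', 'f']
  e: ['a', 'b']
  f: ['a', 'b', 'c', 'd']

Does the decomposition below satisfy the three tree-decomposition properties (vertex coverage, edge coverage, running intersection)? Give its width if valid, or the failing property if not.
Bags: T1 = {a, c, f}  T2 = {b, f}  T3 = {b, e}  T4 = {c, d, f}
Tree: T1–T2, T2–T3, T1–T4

A tree decomposition must satisfy three properties: every vertex lies in some bag; for every edge, both endpoints lie together in some bag; and for every vertex, the bags containing it form a connected subtree. Here edge (a,b) lies in no bag, so the decomposition is invalid.

No — edge (a,b) lies in no bag.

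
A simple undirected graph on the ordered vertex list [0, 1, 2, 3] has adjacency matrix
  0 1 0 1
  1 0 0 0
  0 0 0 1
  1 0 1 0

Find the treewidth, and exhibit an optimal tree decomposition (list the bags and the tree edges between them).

Each bag holds 2 vertices, so the decomposition has width 1, which upper-bounds the treewidth. G has an edge, so its treewidth is at least 1. Therefore the treewidth is 1.

Treewidth 1.
Bags: B1 = {0, 3}  B2 = {2, 3}  B3 = {0, 1}
Tree: B1–B2, B1–B3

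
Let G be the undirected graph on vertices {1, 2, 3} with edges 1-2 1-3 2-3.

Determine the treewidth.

A width-2 tree decomposition is:
Bags: B1 = {1, 2, 3}
Tree: (single bag)
With just one bag of size 3, the width is 3 − 1 = 2, so tw(G) ≤ 2. Conversely, {1, 2, 3} is a clique of size 3, and the vertices of any clique must share a bag in every tree decomposition; so some bag has ≥ 3 vertices and tw(G) ≥ 2. Combining the bounds, tw(G) = 2.

2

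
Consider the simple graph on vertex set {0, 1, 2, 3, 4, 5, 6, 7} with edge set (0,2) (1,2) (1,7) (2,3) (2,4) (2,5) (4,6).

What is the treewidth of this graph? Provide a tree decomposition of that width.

Every bag has size at most 2, so the width is 2 − 1 = 1 and tw(G) ≤ 1. Since G has at least one edge (e.g. 2–4), it is not an edgeless graph, so tw(G) ≥ 1. The upper and lower bounds meet at 1, so that is the treewidth.

Treewidth 1.
One such decomposition:
Bags: B1 = {2, 4}  B2 = {2, 3}  B3 = {4, 6}  B4 = {2, 5}  B5 = {1, 2}  B6 = {0, 2}  B7 = {1, 7}
Tree: B1–B2, B1–B3, B2–B4, B4–B5, B1–B6, B5–B7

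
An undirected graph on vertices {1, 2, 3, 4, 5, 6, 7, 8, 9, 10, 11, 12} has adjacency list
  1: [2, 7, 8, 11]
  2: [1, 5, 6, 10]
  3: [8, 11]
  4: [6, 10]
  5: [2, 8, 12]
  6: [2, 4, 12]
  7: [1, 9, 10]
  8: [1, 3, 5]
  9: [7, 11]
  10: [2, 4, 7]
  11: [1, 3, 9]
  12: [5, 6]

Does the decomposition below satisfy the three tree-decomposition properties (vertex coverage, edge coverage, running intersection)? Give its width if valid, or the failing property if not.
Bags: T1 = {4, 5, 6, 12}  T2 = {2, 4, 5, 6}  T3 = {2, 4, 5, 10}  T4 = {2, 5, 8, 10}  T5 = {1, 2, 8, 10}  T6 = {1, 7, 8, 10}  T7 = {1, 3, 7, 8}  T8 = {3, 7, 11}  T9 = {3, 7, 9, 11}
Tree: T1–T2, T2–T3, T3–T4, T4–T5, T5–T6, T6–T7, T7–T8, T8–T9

A tree decomposition must satisfy three properties: every vertex lies in some bag; for every edge, both endpoints lie together in some bag; and for every vertex, the bags containing it form a connected subtree. Here edge (1,11) lies in no bag, so the decomposition is invalid.

No — edge (1,11) lies in no bag.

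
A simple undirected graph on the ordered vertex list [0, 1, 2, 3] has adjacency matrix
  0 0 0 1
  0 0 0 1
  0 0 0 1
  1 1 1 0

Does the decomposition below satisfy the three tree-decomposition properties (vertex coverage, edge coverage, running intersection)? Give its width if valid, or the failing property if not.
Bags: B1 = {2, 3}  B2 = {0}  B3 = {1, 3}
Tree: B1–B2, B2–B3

No — edge (3,0) lies in no bag.

A tree decomposition must satisfy three properties: every vertex lies in some bag; for every edge, both endpoints lie together in some bag; and for every vertex, the bags containing it form a connected subtree. Here edge (3,0) lies in no bag, so the decomposition is invalid.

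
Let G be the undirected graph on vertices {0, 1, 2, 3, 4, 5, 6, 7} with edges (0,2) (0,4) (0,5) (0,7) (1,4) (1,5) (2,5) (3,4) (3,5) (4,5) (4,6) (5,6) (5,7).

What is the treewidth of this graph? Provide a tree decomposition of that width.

Every bag has size at most 3, so the width is 3 − 1 = 2 and tw(G) ≤ 2. For the lower bound, the 3 vertices {0, 2, 5} are pairwise adjacent, and any tree decomposition puts a clique entirely inside one bag — forcing width ≥ 2. Therefore the treewidth is 2.

Treewidth 2.
One such decomposition:
Bags: B1 = {4, 5, 6}  B2 = {1, 4, 5}  B3 = {0, 4, 5}  B4 = {0, 2, 5}  B5 = {0, 5, 7}  B6 = {3, 4, 5}
Tree: B1–B2, B2–B3, B3–B4, B3–B5, B2–B6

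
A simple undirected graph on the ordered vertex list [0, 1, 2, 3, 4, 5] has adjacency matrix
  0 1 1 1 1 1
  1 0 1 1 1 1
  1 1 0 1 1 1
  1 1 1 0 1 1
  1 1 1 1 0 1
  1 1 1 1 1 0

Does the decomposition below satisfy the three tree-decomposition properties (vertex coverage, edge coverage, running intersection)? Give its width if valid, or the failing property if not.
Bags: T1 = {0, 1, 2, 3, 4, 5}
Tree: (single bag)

Yes; width 5.

Every vertex of G appears in some bag (union = {0, 1, 2, 3, 4, 5}); every edge is covered by a bag; and for each vertex v the set of bags containing v is connected in the bag tree. The decomposition is therefore valid. The largest bag has 6 vertices, so the width is 5.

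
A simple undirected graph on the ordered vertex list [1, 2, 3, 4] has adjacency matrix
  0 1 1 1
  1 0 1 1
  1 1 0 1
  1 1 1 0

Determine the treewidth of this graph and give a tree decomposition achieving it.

Treewidth 3.
One optimal decomposition is:
Bags: B1 = {1, 2, 3, 4}
Tree: (single bag)

A single bag containing all 4 vertices is trivially a valid decomposition of width 3. Conversely, {1, 2, 3, 4} is a clique of size 4, and the vertices of any clique must share a bag in every tree decomposition; so some bag has ≥ 4 vertices and tw(G) ≥ 3. Therefore the treewidth is 3.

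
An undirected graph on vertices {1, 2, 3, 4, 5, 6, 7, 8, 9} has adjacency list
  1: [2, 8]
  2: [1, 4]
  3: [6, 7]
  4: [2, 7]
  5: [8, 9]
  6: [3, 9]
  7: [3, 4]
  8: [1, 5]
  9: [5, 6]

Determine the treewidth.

A width-2 tree decomposition is:
Bags: B1 = {1, 2, 8}  B2 = {2, 4, 8}  B3 = {4, 7, 8}  B4 = {3, 7, 8}  B5 = {3, 6, 8}  B6 = {6, 8, 9}  B7 = {5, 8, 9}
Tree: B1–B2, B2–B3, B3–B4, B4–B5, B5–B6, B6–B7
The largest bag has 3 vertices, giving width 2; this decomposition certifies tw(G) ≤ 2. The edges 8–1–2–4–7–3–6–9–5–8 form a cycle, so G is not a tree and its treewidth is at least 2. The upper and lower bounds meet at 2, so that is the treewidth.

2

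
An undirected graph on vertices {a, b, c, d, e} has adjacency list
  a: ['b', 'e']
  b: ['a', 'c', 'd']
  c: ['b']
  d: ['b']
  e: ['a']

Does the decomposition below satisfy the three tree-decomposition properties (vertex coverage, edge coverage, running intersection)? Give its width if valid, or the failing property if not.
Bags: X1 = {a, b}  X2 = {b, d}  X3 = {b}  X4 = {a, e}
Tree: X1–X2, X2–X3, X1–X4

A tree decomposition must satisfy three properties: every vertex lies in some bag; for every edge, both endpoints lie together in some bag; and for every vertex, the bags containing it form a connected subtree. Here vertex c appears in no bag, so the decomposition is invalid.

No — vertex c appears in no bag.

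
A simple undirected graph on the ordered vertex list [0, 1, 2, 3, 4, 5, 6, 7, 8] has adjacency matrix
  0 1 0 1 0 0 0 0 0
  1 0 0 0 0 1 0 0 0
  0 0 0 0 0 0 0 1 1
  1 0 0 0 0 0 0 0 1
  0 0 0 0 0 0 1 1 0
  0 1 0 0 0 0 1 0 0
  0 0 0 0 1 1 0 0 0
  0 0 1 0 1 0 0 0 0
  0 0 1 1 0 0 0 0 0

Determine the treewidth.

2

A width-2 tree decomposition is:
Bags: B1 = {1, 5, 6}  B2 = {1, 4, 6}  B3 = {1, 4, 7}  B4 = {1, 2, 7}  B5 = {1, 2, 8}  B6 = {1, 3, 8}  B7 = {0, 1, 3}
Tree: B1–B2, B2–B3, B3–B4, B4–B5, B5–B6, B6–B7
Each bag holds 3 vertices, so the decomposition has width 2, which upper-bounds the treewidth. For the lower bound, G contains the cycle 1–5–6–4–7–2–8–3–0–1, so G is not a forest; only forests have treewidth ≤ 1, hence tw(G) ≥ 2. Combining the bounds, tw(G) = 2.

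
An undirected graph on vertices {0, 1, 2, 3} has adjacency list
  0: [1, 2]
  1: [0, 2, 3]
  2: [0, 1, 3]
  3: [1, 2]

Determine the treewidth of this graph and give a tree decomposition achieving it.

Treewidth 2.
Bags: B1 = {1, 2, 3}  B2 = {0, 1, 2}
Tree: B1–B2

Every bag has size at most 3, so the width is 3 − 1 = 2 and tw(G) ≤ 2. On the other hand G contains the 3-clique {0, 1, 2}. A clique must lie in a single bag of any decomposition, so no decomposition can have width below 2. The upper and lower bounds meet at 2, so that is the treewidth.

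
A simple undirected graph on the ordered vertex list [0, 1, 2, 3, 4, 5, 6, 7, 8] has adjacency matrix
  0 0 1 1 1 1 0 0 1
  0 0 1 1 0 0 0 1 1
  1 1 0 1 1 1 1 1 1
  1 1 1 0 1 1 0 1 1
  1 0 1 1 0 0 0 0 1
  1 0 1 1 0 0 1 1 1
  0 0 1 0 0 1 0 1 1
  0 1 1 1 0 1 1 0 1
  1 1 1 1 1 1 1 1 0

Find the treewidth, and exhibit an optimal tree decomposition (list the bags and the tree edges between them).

The largest bag has 5 vertices, giving width 4; this decomposition certifies tw(G) ≤ 4. On the other hand G contains the 5-clique {0, 2, 3, 4, 8}. A clique must lie in a single bag of any decomposition, so no decomposition can have width below 4. Combining the bounds, tw(G) = 4.

Treewidth 4.
Bags: B1 = {0, 2, 3, 5, 8}  B2 = {2, 3, 5, 7, 8}  B3 = {2, 5, 6, 7, 8}  B4 = {0, 2, 3, 4, 8}  B5 = {1, 2, 3, 7, 8}
Tree: B1–B2, B2–B3, B1–B4, B2–B5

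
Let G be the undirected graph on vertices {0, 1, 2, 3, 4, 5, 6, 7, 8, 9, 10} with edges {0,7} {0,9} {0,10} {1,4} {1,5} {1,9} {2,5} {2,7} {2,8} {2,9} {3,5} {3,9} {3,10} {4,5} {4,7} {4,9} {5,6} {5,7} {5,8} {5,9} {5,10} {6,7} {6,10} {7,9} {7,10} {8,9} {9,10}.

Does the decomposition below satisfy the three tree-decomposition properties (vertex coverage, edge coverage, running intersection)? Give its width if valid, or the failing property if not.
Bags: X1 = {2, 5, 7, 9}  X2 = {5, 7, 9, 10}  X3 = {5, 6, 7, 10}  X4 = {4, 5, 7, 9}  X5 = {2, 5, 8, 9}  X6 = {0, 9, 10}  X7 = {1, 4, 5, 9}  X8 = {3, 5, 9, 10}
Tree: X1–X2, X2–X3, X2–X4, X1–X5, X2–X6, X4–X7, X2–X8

No — edge (7,0) lies in no bag.

A tree decomposition must satisfy three properties: every vertex lies in some bag; for every edge, both endpoints lie together in some bag; and for every vertex, the bags containing it form a connected subtree. Here edge (7,0) lies in no bag, so the decomposition is invalid.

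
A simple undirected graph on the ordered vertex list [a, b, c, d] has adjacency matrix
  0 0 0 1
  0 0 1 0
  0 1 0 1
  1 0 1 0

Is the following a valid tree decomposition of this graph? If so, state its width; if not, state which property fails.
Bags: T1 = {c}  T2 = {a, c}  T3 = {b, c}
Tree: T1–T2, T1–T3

No — vertex d appears in no bag.

A tree decomposition must satisfy three properties: every vertex lies in some bag; for every edge, both endpoints lie together in some bag; and for every vertex, the bags containing it form a connected subtree. Here vertex d appears in no bag, so the decomposition is invalid.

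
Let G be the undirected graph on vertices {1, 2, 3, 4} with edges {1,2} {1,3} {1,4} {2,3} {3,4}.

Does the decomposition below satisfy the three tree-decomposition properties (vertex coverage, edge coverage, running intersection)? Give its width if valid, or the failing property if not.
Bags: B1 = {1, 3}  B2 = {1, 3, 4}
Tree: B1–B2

A tree decomposition must satisfy three properties: every vertex lies in some bag; for every edge, both endpoints lie together in some bag; and for every vertex, the bags containing it form a connected subtree. Here vertex 2 appears in no bag, so the decomposition is invalid.

No — vertex 2 appears in no bag.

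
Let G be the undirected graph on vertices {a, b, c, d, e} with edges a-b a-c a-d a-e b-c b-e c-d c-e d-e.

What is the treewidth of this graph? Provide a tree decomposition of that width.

Treewidth 3.
One optimal decomposition is:
Bags: B1 = {a, b, c, e}  B2 = {a, c, d, e}
Tree: B1–B2

Every bag has size at most 4, so the width is 4 − 1 = 3 and tw(G) ≤ 3. For the lower bound, the 4 vertices {a, c, d, e} are pairwise adjacent, and any tree decomposition puts a clique entirely inside one bag — forcing width ≥ 3. Combining the bounds, tw(G) = 3.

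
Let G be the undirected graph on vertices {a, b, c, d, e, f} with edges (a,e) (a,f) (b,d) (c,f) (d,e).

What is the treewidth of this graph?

1

A width-1 tree decomposition is:
Bags: B1 = {c, f}  B2 = {a, f}  B3 = {a, e}  B4 = {d, e}  B5 = {b, d}
Tree: B1–B2, B2–B3, B3–B4, B4–B5
The largest bag has 2 vertices, giving width 1; this decomposition certifies tw(G) ≤ 1. Any graph with an edge has treewidth ≥ 1, and G has the edge c–f. Hence tw(G) = 1 exactly.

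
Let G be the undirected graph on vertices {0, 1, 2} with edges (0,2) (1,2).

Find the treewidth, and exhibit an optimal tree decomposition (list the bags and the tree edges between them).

Treewidth 1.
One such decomposition:
Bags: B1 = {0, 2}  B2 = {1, 2}
Tree: B1–B2

The largest bag has 2 vertices, giving width 1; this decomposition certifies tw(G) ≤ 1. Since G has at least one edge (e.g. 2–0), it is not an edgeless graph, so tw(G) ≥ 1. The upper and lower bounds meet at 1, so that is the treewidth.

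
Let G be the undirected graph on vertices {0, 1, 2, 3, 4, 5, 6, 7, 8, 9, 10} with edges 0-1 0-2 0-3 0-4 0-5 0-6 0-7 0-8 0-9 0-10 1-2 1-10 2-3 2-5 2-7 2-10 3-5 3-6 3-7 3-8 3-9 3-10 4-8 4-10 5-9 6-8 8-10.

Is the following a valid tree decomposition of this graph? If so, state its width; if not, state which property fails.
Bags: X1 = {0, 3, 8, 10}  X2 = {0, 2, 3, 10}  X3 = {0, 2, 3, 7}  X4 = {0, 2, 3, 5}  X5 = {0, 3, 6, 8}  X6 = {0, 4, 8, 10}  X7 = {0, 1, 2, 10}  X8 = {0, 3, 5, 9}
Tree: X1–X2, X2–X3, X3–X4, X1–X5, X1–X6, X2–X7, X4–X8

Yes; width 3.

Checking the three conditions: (i) the bags cover all of {0, 1, 2, 3, 4, 5, 6, 7, 8, 9, 10}; (ii) for each edge, some bag contains both endpoints; (iii) the bags containing any fixed vertex form a subtree. All hold, so the decomposition is valid with width 4 − 1 = 3.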